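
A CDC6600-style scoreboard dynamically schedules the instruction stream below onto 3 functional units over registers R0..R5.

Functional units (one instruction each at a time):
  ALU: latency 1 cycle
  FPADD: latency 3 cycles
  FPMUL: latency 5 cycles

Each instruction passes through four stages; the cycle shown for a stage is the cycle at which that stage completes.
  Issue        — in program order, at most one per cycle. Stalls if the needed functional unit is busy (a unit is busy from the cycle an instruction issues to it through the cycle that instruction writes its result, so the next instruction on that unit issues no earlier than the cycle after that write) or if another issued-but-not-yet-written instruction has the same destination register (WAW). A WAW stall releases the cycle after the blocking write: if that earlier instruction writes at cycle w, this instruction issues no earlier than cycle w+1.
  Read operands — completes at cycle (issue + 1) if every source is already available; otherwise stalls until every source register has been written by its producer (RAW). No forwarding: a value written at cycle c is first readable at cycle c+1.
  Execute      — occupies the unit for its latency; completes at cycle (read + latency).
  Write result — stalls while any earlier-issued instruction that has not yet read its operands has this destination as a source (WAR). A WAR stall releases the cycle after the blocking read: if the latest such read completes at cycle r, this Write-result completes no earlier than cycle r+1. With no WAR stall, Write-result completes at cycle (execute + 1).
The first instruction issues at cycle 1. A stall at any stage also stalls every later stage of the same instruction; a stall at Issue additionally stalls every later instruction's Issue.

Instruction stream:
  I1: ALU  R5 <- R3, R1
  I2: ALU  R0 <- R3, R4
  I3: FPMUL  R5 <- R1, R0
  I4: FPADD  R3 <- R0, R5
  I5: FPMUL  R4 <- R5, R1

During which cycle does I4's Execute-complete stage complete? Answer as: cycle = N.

cycle 1: I1→ALU
cycle 2: I1 RO
cycle 3: I1 EX
cycle 4: I1 WR R5
cycle 5: I2→ALU
cycle 6: I2 RO; I3→FPMUL
cycle 7: I2 EX; I4→FPADD
cycle 8: I2 WR R0
cycle 9: I3 RO
cycle 14: I3 EX
cycle 15: I3 WR R5
cycle 16: I4 RO; I5→FPMUL
cycle 17: I5 RO
cycle 19: I4 EX
cycle 20: I4 WR R3
cycle 22: I5 EX
cycle 23: I5 WR R4

cycle = 19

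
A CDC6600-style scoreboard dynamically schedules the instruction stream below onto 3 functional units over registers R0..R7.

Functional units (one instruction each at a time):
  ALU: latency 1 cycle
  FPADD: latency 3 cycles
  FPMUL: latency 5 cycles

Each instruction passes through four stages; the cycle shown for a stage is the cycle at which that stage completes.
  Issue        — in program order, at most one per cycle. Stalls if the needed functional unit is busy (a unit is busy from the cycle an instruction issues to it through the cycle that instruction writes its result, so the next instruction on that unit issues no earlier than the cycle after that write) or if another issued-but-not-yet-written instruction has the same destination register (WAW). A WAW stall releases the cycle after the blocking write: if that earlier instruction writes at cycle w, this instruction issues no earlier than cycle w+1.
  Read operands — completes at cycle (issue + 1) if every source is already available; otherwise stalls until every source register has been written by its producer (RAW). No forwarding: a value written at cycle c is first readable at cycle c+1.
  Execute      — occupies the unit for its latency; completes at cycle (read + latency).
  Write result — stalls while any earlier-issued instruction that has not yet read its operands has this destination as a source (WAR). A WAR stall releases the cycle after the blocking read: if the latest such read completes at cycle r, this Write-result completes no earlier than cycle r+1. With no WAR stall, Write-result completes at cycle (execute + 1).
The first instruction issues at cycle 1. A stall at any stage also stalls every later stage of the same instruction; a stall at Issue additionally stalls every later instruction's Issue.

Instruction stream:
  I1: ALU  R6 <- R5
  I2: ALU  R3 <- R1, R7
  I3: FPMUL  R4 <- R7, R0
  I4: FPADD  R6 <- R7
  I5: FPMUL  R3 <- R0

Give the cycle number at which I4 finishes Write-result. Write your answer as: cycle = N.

cycle = 12

1) issue 1, read 2, done 3, write 4
2) issue 5, read 6, done 7, write 8  <struct: ALU busy until I1 writes@4>
3) issue 6, read 7, done 12, write 13
4) issue 7, read 8, done 11, write 12
5) issue 14, read 15, done 20, write 21  <struct: FPMUL busy until I3 writes@13>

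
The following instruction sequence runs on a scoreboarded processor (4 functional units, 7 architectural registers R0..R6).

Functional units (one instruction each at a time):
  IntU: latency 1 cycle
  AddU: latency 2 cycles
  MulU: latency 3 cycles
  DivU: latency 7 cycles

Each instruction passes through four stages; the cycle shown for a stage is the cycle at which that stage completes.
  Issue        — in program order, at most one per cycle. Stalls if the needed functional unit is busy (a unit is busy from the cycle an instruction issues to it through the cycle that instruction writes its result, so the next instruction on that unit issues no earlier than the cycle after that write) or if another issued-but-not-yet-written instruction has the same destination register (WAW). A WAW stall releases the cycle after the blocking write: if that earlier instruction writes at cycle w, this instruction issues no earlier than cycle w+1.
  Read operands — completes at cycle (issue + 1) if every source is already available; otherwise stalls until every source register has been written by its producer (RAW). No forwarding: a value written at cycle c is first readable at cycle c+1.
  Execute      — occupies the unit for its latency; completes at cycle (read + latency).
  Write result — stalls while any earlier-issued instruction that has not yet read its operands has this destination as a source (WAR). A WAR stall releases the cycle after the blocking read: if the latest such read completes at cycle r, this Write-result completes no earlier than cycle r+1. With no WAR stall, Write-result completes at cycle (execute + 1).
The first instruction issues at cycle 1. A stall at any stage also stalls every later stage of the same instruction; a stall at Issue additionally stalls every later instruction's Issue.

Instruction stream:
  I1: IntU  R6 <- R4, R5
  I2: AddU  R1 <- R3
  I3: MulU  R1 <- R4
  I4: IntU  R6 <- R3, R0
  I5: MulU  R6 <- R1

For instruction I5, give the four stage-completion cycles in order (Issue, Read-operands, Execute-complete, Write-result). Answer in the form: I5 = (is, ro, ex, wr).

I5 = (13, 14, 17, 18)

I1: IS=1 RO=2 EX=3 WR=4
I2: IS=2 RO=3 EX=5 WR=6
I3: IS=7 RO=8 EX=11 WR=12  [WAW R1: wait I2 write@6]
I4: IS=8 RO=9 EX=10 WR=11
I5: IS=13 RO=14 EX=17 WR=18  [struct: MulU busy until I3 writes@12]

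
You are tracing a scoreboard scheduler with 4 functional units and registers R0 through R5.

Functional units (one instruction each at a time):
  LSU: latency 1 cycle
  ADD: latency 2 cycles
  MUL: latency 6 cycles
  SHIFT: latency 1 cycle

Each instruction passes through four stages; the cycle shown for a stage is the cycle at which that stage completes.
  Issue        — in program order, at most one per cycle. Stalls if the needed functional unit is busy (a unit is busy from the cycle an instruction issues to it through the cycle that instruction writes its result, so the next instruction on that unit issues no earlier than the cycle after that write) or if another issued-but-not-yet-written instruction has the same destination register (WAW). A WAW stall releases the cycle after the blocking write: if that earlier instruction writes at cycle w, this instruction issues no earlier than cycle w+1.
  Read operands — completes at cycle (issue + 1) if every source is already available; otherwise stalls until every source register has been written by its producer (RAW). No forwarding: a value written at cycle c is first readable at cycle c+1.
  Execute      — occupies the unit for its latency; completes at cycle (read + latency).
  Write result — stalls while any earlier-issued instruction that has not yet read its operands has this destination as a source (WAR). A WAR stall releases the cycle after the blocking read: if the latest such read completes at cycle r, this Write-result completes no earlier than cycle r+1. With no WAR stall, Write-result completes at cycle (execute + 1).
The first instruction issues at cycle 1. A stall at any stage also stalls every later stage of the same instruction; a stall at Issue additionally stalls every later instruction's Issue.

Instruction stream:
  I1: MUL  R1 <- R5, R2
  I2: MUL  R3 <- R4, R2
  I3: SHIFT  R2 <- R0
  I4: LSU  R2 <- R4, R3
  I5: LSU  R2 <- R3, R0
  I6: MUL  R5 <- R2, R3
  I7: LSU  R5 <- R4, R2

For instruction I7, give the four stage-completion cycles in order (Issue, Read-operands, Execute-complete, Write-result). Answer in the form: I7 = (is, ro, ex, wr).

I7 = (34, 35, 36, 37)

c1: I1 dispatched to MUL
c2: I1 operands ready
c8: I1 complete
c9: R1←I1
c10: I2 dispatched to MUL
c11: I2 operands ready · I3 dispatched to SHIFT
c12: I3 operands ready
c13: I3 complete
c14: R2←I3
c15: I4 dispatched to LSU
c17: I2 complete
c18: R3←I2
c19: I4 operands ready
c20: I4 complete
c21: R2←I4
c22: I5 dispatched to LSU
c23: I5 operands ready · I6 dispatched to MUL
c24: I5 complete
c25: R2←I5
c26: I6 operands ready
c32: I6 complete
c33: R5←I6
c34: I7 dispatched to LSU
c35: I7 operands ready
c36: I7 complete
c37: R5←I7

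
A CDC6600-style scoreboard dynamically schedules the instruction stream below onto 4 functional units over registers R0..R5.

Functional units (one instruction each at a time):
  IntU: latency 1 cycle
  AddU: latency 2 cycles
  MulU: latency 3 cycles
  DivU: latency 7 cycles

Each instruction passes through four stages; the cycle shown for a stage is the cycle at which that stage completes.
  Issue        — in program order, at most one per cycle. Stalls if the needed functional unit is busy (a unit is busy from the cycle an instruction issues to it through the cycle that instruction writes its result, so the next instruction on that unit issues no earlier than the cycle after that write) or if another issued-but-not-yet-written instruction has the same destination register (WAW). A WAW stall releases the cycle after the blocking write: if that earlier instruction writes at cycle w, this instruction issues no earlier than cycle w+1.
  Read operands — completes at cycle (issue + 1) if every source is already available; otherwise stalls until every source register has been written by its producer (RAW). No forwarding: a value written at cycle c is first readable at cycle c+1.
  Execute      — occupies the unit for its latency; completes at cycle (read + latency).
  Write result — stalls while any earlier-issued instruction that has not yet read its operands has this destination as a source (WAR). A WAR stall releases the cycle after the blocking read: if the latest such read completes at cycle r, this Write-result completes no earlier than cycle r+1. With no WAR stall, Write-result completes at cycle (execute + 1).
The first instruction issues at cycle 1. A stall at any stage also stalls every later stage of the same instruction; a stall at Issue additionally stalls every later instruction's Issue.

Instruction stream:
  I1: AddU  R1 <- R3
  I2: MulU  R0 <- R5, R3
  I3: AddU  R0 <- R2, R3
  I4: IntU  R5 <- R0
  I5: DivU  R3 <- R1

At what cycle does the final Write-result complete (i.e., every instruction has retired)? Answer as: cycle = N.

[I1] 1/2/4/5
[I2] 2/3/6/7
[I3] 8/9/11/12  (WAW R0: wait I2 write@7)
[I4] 9/13/14/15  (RAW R0: wait I3 write@12)
[I5] 10/11/18/19

cycle = 19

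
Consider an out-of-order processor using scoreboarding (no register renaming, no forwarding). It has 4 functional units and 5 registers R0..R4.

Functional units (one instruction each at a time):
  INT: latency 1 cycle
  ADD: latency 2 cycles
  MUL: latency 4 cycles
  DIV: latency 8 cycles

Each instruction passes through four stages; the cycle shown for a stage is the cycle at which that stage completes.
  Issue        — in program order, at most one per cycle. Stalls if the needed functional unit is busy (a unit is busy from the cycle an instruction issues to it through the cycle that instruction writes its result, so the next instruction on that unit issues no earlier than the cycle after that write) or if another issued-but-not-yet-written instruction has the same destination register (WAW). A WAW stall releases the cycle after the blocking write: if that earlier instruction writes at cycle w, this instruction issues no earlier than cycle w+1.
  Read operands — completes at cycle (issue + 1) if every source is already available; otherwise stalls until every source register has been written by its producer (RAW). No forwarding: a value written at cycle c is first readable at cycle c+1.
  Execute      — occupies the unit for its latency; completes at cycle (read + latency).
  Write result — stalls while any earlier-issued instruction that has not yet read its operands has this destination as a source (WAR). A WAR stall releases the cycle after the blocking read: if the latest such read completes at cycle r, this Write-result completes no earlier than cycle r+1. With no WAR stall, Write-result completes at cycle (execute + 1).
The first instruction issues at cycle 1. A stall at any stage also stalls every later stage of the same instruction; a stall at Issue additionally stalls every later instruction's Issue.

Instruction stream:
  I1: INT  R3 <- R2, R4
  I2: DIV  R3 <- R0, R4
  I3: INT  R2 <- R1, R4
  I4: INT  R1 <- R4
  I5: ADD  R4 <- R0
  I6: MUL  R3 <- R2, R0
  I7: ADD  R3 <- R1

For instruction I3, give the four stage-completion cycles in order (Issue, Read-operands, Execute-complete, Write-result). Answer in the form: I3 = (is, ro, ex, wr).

I3 = (6, 7, 8, 9)

[1] I1 dispatched to INT
[2] I1 operands ready
[3] I1 complete
[4] R3←I1
[5] I2 dispatched to DIV
[6] I2 operands ready, I3 dispatched to INT
[7] I3 operands ready
[8] I3 complete
[9] R2←I3
[10] I4 dispatched to INT
[11] I4 operands ready, I5 dispatched to ADD
[12] I4 complete, I5 operands ready
[13] R1←I4
[14] I2 complete, I5 complete
[15] R3←I2, R4←I5
[16] I6 dispatched to MUL
[17] I6 operands ready
[21] I6 complete
[22] R3←I6
[23] I7 dispatched to ADD
[24] I7 operands ready
[26] I7 complete
[27] R3←I7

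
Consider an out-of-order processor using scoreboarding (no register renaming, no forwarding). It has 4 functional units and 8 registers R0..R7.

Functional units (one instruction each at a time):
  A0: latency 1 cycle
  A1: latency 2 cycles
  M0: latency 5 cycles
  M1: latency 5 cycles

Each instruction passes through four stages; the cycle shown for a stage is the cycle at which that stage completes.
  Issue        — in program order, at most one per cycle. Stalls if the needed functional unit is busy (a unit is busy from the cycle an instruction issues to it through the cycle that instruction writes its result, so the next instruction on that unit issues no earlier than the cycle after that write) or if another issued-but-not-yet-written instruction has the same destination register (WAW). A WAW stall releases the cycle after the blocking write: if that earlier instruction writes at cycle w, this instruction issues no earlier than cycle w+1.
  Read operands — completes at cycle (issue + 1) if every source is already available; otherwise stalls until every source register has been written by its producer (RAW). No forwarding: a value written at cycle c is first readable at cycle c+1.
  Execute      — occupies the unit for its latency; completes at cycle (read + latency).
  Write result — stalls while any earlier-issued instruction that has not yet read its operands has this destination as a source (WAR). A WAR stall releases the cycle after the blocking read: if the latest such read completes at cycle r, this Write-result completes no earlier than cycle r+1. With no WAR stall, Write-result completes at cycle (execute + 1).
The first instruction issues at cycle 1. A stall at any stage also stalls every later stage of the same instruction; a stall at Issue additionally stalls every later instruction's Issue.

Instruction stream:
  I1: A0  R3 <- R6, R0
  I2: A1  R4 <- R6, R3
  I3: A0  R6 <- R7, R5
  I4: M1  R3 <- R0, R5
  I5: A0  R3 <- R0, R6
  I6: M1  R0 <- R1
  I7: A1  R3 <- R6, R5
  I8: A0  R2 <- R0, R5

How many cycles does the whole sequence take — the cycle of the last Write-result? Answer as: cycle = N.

cycle = 25

c1: I1 issues→A0
c2: I1 reads | I2 issues→A1
c3: I1 exec-done
c4: I1 writes R3
c5: I2 reads | I3 issues→A0
c6: I3 reads | I4 issues→M1
c7: I2 exec-done | I3 exec-done | I4 reads
c8: I2 writes R4 | I3 writes R6
c12: I4 exec-done
c13: I4 writes R3
c14: I5 issues→A0
c15: I5 reads | I6 issues→M1
c16: I5 exec-done | I6 reads
c17: I5 writes R3
c18: I7 issues→A1
c19: I7 reads | I8 issues→A0
c21: I6 exec-done | I7 exec-done
c22: I6 writes R0 | I7 writes R3
c23: I8 reads
c24: I8 exec-done
c25: I8 writes R2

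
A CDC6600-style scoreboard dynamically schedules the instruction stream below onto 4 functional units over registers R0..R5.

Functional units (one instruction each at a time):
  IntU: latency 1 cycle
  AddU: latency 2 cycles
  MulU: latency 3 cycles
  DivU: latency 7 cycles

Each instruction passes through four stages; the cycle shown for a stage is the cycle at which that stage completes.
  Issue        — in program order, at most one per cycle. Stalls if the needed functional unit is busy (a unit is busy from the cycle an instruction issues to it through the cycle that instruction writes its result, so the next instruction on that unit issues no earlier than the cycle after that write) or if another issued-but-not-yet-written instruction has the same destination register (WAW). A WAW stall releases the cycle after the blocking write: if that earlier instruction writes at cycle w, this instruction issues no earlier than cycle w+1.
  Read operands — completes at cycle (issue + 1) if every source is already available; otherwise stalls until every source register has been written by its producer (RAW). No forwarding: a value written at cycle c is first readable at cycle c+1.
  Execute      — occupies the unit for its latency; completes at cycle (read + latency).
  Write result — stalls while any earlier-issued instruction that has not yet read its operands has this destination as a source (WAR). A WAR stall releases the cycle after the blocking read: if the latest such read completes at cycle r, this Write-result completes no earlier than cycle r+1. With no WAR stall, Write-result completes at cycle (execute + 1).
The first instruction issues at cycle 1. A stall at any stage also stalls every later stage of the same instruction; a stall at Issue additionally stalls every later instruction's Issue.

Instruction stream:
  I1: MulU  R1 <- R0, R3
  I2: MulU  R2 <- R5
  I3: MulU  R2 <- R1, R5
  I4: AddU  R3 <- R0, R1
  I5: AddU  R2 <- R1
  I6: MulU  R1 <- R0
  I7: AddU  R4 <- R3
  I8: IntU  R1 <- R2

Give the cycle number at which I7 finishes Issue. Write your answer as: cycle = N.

  I1 | 1 | 2 | 5 | 6
  I2 | 7 | 8 | 11 | 12   struct: MulU busy until I1 writes@6
  I3 | 13 | 14 | 17 | 18   struct: MulU busy until I2 writes@12
  I4 | 14 | 15 | 17 | 18
  I5 | 19 | 20 | 22 | 23   struct: AddU busy until I4 writes@18
  I6 | 20 | 21 | 24 | 25
  I7 | 24 | 25 | 27 | 28   struct: AddU busy until I5 writes@23
  I8 | 26 | 27 | 28 | 29   WAW R1: wait I6 write@25

cycle = 24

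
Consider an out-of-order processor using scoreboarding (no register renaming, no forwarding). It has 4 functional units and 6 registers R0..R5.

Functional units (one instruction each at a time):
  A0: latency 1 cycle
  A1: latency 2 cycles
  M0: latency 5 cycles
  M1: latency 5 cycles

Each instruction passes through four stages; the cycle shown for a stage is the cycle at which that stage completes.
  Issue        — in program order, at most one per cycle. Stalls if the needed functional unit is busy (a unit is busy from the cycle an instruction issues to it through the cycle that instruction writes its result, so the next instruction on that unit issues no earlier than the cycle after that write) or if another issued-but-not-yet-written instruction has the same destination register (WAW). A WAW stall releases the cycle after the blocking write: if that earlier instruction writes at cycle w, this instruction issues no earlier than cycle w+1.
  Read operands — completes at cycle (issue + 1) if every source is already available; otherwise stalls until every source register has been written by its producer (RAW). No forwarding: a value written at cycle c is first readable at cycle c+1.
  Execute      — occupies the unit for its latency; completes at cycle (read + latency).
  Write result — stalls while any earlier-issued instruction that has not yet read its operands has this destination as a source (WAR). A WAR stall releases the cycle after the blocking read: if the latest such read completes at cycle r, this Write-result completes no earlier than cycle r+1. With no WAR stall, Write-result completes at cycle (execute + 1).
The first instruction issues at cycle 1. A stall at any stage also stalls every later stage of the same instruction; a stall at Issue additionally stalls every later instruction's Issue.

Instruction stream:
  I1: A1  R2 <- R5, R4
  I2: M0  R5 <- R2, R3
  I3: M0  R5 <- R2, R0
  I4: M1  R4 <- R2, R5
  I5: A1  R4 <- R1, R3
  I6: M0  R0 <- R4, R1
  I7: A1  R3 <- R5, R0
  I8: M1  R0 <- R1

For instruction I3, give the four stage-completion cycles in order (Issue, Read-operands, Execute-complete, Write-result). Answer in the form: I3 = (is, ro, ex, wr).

I1: IS=1 RO=2 EX=4 WR=5
I2: IS=2 RO=6 EX=11 WR=12  [RAW R2: wait I1 write@5]
I3: IS=13 RO=14 EX=19 WR=20  [struct: M0 busy until I2 writes@12]
I4: IS=14 RO=21 EX=26 WR=27  [RAW R5: wait I3 write@20]
I5: IS=28 RO=29 EX=31 WR=32  [WAW R4: wait I4 write@27]
I6: IS=29 RO=33 EX=38 WR=39  [RAW R4: wait I5 write@32]
I7: IS=33 RO=40 EX=42 WR=43  [struct: A1 busy until I5 writes@32; RAW R0: wait I6 write@39]
I8: IS=40 RO=41 EX=46 WR=47  [WAW R0: wait I6 write@39]

I3 = (13, 14, 19, 20)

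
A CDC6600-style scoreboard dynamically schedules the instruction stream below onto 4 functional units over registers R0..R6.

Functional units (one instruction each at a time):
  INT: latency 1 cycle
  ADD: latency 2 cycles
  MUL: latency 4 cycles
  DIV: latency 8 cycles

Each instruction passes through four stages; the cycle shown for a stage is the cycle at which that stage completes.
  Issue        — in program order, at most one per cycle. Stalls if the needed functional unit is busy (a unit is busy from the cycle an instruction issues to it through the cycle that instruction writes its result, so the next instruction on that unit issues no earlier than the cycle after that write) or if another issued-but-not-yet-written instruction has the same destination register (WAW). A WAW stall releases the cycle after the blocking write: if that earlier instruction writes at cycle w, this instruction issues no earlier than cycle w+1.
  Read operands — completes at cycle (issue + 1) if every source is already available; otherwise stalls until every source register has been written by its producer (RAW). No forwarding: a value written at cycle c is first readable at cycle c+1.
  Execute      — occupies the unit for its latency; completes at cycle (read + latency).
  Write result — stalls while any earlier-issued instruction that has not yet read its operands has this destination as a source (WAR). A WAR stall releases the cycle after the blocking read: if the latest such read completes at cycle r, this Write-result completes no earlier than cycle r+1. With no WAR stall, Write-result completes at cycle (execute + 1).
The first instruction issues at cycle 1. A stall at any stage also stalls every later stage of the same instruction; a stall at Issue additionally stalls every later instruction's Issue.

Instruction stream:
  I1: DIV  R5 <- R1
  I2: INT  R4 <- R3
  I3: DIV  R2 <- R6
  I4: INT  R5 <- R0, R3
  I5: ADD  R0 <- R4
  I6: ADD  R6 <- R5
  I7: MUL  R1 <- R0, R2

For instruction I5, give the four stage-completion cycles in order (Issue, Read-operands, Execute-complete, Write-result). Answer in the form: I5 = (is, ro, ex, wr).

I5 = (14, 15, 17, 18)

1) issue 1, read 2, done 10, write 11
2) issue 2, read 3, done 4, write 5
3) issue 12, read 13, done 21, write 22  <struct: DIV busy until I1 writes@11>
4) issue 13, read 14, done 15, write 16
5) issue 14, read 15, done 17, write 18
6) issue 19, read 20, done 22, write 23  <struct: ADD busy until I5 writes@18>
7) issue 20, read 23, done 27, write 28  <RAW R2: wait I3 write@22>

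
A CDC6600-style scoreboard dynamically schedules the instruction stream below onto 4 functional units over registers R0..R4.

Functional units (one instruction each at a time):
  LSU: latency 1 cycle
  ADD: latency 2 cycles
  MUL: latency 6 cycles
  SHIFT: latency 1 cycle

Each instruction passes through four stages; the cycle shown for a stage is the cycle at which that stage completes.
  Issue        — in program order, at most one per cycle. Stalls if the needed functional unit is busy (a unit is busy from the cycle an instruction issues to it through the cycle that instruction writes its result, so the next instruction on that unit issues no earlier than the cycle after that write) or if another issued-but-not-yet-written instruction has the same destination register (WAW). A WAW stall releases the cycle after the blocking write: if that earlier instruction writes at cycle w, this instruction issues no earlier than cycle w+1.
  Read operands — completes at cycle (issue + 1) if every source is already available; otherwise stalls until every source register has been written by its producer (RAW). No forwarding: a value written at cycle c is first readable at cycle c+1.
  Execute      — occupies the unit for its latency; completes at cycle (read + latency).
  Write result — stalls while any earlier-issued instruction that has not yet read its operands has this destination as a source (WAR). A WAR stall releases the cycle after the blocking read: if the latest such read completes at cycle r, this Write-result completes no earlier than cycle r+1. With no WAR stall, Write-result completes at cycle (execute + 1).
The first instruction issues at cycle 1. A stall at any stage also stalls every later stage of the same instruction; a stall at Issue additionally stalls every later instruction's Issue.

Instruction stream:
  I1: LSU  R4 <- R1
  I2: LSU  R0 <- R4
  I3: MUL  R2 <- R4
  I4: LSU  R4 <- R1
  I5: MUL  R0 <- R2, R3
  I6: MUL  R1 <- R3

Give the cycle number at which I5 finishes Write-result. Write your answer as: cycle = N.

cycle = 23

I1  is:1  ro:2  ex:3  wr:4
I2  is:5  ro:6  ex:7  wr:8  — struct: LSU busy until I1 writes@4
I3  is:6  ro:7  ex:13  wr:14
I4  is:9  ro:10  ex:11  wr:12  — struct: LSU busy until I2 writes@8
I5  is:15  ro:16  ex:22  wr:23  — struct: MUL busy until I3 writes@14
I6  is:24  ro:25  ex:31  wr:32  — struct: MUL busy until I5 writes@23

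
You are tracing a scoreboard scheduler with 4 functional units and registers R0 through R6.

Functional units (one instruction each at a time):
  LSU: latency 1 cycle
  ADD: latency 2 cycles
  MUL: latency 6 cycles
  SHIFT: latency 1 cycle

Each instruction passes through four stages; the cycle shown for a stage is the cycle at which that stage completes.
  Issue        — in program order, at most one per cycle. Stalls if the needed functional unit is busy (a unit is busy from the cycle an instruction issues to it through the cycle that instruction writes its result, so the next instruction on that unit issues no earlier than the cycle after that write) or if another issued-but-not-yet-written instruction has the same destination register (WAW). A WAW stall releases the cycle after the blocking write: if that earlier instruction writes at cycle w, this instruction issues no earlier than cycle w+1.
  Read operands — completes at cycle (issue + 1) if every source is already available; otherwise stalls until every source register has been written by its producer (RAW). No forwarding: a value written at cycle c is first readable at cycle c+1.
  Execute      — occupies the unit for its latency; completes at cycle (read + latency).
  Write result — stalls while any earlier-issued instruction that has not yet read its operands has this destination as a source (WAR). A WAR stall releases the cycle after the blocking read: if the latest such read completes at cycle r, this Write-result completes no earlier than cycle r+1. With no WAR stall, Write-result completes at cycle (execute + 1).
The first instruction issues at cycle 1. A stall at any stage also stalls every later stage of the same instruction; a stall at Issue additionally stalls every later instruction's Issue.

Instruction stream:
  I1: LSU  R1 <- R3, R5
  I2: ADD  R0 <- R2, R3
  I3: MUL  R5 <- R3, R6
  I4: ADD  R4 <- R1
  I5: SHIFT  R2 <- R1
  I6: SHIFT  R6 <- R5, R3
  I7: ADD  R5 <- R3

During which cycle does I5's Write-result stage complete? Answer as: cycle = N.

cycle = 11

[1] I1 issues→LSU
[2] I1 reads | I2 issues→ADD
[3] I1 exec-done | I2 reads | I3 issues→MUL
[4] I1 writes R1 | I3 reads
[5] I2 exec-done
[6] I2 writes R0
[7] I4 issues→ADD
[8] I4 reads | I5 issues→SHIFT
[9] I5 reads
[10] I3 exec-done | I4 exec-done | I5 exec-done
[11] I3 writes R5 | I4 writes R4 | I5 writes R2
[12] I6 issues→SHIFT
[13] I6 reads | I7 issues→ADD
[14] I6 exec-done | I7 reads
[15] I6 writes R6
[16] I7 exec-done
[17] I7 writes R5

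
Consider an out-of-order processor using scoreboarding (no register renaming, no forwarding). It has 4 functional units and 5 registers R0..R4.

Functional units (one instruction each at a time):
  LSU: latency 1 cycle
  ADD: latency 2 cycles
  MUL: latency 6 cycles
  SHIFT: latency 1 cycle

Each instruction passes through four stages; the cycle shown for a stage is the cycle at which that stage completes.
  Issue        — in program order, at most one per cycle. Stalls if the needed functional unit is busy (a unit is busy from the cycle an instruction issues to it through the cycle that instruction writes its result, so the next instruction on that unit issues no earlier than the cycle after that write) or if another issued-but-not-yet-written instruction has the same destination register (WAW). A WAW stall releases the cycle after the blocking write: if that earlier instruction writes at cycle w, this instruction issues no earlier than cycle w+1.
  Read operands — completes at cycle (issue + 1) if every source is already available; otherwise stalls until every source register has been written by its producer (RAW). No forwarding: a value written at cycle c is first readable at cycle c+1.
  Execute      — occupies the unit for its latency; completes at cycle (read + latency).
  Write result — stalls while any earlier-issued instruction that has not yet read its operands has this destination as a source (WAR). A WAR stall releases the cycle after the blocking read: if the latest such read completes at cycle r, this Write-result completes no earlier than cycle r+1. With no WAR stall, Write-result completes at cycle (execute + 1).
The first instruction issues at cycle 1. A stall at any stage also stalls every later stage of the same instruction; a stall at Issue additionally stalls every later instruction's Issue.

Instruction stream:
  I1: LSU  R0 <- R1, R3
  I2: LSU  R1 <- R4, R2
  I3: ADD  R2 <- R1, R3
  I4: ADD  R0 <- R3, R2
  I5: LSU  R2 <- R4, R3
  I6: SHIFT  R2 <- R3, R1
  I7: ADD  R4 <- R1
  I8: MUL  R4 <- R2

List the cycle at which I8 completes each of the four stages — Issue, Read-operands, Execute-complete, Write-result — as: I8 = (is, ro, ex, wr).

I8 = (24, 25, 31, 32)

[I1] 1/2/3/4
[I2] 5/6/7/8  (struct: LSU busy until I1 writes@4)
[I3] 6/9/11/12  (RAW R1: wait I2 write@8)
[I4] 13/14/16/17  (struct: ADD busy until I3 writes@12)
[I5] 14/15/16/17
[I6] 18/19/20/21  (WAW R2: wait I5 write@17)
[I7] 19/20/22/23
[I8] 24/25/31/32  (WAW R4: wait I7 write@23)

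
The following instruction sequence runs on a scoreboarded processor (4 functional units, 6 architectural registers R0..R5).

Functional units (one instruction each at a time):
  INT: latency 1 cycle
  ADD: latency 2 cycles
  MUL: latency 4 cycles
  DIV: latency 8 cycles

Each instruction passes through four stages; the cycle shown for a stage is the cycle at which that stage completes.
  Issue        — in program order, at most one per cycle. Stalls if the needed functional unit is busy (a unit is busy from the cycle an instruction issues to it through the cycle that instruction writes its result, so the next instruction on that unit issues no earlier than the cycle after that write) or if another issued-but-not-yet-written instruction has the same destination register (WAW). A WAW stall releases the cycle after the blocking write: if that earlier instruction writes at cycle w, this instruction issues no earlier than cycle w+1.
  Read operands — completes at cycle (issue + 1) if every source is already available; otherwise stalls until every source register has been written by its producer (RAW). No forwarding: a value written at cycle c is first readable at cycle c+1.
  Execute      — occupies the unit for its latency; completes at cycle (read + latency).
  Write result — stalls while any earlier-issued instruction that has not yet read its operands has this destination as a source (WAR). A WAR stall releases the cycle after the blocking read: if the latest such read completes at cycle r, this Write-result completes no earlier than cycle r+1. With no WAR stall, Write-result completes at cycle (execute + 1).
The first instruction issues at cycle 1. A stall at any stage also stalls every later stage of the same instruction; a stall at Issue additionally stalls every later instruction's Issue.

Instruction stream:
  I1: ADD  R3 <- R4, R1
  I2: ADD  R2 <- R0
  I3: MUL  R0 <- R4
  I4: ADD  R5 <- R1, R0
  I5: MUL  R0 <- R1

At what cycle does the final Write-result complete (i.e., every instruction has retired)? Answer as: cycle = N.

cycle = 20

t=1  I1→ADD
t=2  I1 RO
t=4  I1 EX
t=5  I1 WR R3
t=6  I2→ADD
t=7  I2 RO · I3→MUL
t=8  I3 RO
t=9  I2 EX
t=10  I2 WR R2
t=11  I4→ADD
t=12  I3 EX
t=13  I3 WR R0
t=14  I4 RO · I5→MUL
t=15  I5 RO
t=16  I4 EX
t=17  I4 WR R5
t=19  I5 EX
t=20  I5 WR R0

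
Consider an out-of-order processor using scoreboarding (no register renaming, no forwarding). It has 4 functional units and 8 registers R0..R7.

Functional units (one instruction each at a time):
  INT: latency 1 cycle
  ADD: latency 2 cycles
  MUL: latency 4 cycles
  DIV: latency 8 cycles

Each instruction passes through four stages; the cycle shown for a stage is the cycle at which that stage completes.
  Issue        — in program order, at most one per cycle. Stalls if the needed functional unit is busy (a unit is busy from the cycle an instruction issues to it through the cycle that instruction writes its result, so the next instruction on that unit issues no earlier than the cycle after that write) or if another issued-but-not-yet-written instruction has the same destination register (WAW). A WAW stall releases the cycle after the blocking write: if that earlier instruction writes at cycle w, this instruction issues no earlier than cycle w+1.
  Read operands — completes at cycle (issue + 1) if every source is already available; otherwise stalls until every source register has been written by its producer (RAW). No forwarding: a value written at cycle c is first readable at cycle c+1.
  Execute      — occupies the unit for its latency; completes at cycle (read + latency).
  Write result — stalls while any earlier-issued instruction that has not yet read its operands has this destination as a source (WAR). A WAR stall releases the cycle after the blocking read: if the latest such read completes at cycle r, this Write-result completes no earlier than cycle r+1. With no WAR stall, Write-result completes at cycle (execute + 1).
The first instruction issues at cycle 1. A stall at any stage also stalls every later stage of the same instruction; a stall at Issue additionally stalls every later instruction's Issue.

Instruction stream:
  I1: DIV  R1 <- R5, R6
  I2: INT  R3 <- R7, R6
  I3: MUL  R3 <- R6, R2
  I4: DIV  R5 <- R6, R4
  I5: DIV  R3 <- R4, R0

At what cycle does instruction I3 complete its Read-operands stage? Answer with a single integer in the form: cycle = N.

1) issue 1, read 2, done 10, write 11
2) issue 2, read 3, done 4, write 5
3) issue 6, read 7, done 11, write 12  <WAW R3: wait I2 write@5>
4) issue 12, read 13, done 21, write 22  <struct: DIV busy until I1 writes@11>
5) issue 23, read 24, done 32, write 33  <struct: DIV busy until I4 writes@22>

cycle = 7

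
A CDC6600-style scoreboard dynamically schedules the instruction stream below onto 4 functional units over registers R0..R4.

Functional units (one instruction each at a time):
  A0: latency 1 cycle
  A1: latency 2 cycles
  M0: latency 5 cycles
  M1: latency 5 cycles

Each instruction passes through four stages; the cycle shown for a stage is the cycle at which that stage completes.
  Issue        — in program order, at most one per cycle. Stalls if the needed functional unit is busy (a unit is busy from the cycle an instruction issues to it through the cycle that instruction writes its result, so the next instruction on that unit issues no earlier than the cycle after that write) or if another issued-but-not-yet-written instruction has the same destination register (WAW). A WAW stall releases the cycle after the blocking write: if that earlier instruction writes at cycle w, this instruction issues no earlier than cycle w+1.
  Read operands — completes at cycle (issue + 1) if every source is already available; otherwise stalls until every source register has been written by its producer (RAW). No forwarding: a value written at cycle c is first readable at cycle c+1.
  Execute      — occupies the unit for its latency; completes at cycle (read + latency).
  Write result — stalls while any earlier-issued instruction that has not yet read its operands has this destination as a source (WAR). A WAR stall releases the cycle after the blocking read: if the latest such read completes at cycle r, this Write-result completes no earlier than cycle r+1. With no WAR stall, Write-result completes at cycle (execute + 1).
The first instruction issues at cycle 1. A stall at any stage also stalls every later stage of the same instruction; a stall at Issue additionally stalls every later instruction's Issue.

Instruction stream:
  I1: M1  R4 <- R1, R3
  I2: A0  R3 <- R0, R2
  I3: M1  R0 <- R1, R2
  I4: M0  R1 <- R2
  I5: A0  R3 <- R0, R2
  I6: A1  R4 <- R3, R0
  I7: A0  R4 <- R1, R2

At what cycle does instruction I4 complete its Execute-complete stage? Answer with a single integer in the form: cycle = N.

cycle 1: issue I1 (M1)
cycle 2: I1 read-ops · issue I2 (A0)
cycle 3: I2 read-ops
cycle 4: I2 finished on A0
cycle 5: I2→R3
cycle 7: I1 finished on M1
cycle 8: I1→R4
cycle 9: issue I3 (M1)
cycle 10: I3 read-ops · issue I4 (M0)
cycle 11: I4 read-ops · issue I5 (A0)
cycle 12: issue I6 (A1)
cycle 15: I3 finished on M1
cycle 16: I3→R0 · I4 finished on M0
cycle 17: I4→R1 · I5 read-ops
cycle 18: I5 finished on A0
cycle 19: I5→R3
cycle 20: I6 read-ops
cycle 22: I6 finished on A1
cycle 23: I6→R4
cycle 24: issue I7 (A0)
cycle 25: I7 read-ops
cycle 26: I7 finished on A0
cycle 27: I7→R4

cycle = 16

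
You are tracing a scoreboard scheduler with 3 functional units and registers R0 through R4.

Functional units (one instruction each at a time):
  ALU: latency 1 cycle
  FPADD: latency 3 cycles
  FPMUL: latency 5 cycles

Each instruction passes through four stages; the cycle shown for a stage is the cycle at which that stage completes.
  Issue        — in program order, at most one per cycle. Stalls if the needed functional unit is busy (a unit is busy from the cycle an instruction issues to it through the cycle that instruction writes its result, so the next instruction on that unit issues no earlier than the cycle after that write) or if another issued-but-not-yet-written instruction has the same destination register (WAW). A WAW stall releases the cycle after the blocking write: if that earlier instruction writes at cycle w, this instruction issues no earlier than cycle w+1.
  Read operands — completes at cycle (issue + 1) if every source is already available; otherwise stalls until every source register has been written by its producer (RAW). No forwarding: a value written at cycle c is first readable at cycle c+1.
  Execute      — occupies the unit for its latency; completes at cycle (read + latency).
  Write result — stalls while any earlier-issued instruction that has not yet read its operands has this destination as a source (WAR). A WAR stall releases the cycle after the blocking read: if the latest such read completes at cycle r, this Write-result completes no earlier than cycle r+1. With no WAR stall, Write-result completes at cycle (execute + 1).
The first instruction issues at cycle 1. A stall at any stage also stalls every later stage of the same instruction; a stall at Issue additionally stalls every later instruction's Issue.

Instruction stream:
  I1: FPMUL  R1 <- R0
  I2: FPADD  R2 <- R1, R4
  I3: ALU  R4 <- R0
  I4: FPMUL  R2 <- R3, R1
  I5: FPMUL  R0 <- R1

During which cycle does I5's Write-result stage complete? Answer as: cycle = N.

cycle = 29

t=1  I1 issues→FPMUL
t=2  I1 reads | I2 issues→FPADD
t=3  I3 issues→ALU
t=4  I3 reads
t=5  I3 exec-done
t=7  I1 exec-done
t=8  I1 writes R1
t=9  I2 reads
t=10  I3 writes R4
t=12  I2 exec-done
t=13  I2 writes R2
t=14  I4 issues→FPMUL
t=15  I4 reads
t=20  I4 exec-done
t=21  I4 writes R2
t=22  I5 issues→FPMUL
t=23  I5 reads
t=28  I5 exec-done
t=29  I5 writes R0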